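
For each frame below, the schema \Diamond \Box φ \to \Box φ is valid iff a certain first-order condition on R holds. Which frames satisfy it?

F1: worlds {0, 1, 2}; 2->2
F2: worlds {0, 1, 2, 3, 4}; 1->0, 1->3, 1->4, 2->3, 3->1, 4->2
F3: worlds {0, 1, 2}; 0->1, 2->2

The schema corresponds to the Euclidean property: \forall x \forall y \forall z (Rxy \wedge Rxz \to Ryz).
F1: holds.
F2: fails — R10 and R10 but not R00.
F3: fails — R01 and R01 but not R11.
Valid on: F1.

F1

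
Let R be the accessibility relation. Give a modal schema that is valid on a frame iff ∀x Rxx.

□r → r

This is reflexivity; the standard corresponding axiom is T: □r → r.
Suppose □r→r is valid. At any x set V(r)={w : Rxw}. Then □r holds at x, so r holds at x, i.e. Rxx.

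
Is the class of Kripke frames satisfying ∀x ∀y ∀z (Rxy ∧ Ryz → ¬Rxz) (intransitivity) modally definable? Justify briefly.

Not definable by any modal formula

Any modally definable frame class is closed under surjective bounded morphisms.
The 3-cycle (worlds w0,w1,w2 with w0→w1→w2→w0) is intransitive. Mapping every world to a single reflexive point • is a surjective bounded morphism; the reflexive point is not intransitive (R••∧R•• but R••).
So the class is not modally definable.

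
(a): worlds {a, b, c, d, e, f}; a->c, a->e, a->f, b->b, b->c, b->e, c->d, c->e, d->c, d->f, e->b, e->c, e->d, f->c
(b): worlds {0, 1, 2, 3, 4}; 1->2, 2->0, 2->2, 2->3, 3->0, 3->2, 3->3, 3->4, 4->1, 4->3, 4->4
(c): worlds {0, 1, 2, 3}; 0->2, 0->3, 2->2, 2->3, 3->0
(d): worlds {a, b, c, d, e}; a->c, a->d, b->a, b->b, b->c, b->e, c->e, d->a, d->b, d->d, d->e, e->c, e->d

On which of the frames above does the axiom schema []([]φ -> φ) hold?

The schema corresponds to shift-reflexivity: forall x forall y (Rxy -> Ryy).
(a): fails — Rbc but not Rcc.
(b): fails — R20 but not R00.
(c): fails — R23 but not R33.
(d): fails — Rbc but not Rcc.

none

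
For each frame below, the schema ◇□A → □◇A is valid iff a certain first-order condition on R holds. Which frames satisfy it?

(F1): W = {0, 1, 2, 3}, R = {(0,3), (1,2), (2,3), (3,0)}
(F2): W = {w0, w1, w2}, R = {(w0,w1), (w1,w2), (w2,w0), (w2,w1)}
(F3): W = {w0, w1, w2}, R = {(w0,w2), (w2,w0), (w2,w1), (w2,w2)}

(F1)

This is the axiom for convergence; its first-order frame correspondent is ∀x ∀y ∀z (Rxy ∧ Rxz → ∃w (Ryw ∧ Rzw)).
(F1): ✓.
(F2): fails — Rw2w0 and Rw2w1 but w0 and w1 have no common successor.
(F3): fails — Rw2w2 and Rw2w1 but w2 and w1 have no common successor.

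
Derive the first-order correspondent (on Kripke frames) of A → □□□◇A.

This is a Sahlqvist (Geach-type) schema ◇^0□^0A → □^3◇^1A.
First-order correspondent: ∀x ∀z (xR³z → ∃w (x = w ∧ zRw)).

∀x ∀z (xR³z → ∃w (x = w ∧ zRw))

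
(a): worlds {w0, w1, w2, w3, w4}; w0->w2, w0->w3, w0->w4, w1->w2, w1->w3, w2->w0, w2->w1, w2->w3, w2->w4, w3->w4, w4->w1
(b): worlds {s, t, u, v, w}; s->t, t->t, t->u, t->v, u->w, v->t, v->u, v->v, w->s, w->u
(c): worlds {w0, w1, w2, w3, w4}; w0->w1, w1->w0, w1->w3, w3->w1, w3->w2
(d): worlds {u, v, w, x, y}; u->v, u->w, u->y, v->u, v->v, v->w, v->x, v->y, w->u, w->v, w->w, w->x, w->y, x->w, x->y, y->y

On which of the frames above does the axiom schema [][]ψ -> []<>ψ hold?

This is the axiom for a generalized confluence (Geach) condition; its first-order frame correspondent is forall x forall z (xRz -> exists w (x R^2 w & zRw)).
(a): ✓.
(b): ✓.
(c): fails — w3Rw2 but no w with w3R²w and w2Rw.
(d): ✓.

(a), (b), (d)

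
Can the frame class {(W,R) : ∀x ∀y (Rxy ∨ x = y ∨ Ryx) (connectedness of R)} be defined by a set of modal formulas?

No — not modally definable

Modal frame validity is preserved under disjoint unions.
Take 3 disjoint single-world reflexive frames: each is trivially connected, but their disjoint union has 3 worlds with no edge between distinct components, so it is not connected.
Hence connectedness of R is not modally definable.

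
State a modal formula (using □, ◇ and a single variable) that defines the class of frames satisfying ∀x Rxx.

The condition is reflexivity. The T schema □q → q defines it.
Suppose □q→q is valid. At any x set V(q)={w : Rxw}. Then □q holds at x, so q holds at x, i.e. Rxx.

□q → q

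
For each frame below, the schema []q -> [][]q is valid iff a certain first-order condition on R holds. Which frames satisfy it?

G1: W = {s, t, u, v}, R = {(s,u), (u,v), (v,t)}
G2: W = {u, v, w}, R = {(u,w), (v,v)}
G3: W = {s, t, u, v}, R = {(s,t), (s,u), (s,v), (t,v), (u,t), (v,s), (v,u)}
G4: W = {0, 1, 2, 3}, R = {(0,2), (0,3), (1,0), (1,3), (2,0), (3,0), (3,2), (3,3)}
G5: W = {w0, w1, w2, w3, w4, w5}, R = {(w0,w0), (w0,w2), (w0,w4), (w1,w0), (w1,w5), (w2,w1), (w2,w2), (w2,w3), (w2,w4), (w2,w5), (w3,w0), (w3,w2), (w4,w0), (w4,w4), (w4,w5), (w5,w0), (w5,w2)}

The schema corresponds to transitivity: forall x forall y forall z (Rxy & Ryz -> Rxz).
G1: fails — Rsu and Ruv but not Rsv.
G2: holds.
G3: fails — Rtv and Rvu but not Rtu.
G4: fails — R10 and R02 but not R12.
G5: fails — Rw1w5 and Rw5w2 but not Rw1w2.
Valid on: G2.

G2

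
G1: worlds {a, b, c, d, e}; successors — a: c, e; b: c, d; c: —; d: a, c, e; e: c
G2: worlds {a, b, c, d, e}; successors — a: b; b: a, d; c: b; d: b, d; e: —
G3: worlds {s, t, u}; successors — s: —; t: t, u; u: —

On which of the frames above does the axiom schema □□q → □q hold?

Frame correspondent (Sahlqvist): ∀x ∀y (Rxy → ∃z (Rxz ∧ Rzy)) — i.e. density.
G1: fails — Rae but no z with Raz and Rze.
G2: fails — Rab but no z with Raz and Rzb.
G3: condition met.

G3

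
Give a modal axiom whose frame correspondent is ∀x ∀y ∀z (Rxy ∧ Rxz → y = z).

◇s → □s

This is partial functionality; the standard corresponding axiom is CD: ◇s → □s.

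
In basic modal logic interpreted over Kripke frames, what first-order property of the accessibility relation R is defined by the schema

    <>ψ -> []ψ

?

partial functionality: forall x forall y forall z (Rxy & Rxz -> y = z)

Suppose ◇ψ→□ψ is valid. Take Rxy, Rxz and set V(ψ)={y}. Then ◇ψ at x, so □ψ at x, so ψ at z, i.e. z=y.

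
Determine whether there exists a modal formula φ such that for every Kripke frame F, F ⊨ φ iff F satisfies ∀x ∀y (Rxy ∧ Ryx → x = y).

No

Modal frame validity is preserved under surjective bounded morphisms.
The 4-cycle (worlds w0,w1,w2,w3 with w0→w1→w2→w3→w0) is antisymmetric. Sending even-indexed worlds to • and odd-indexed worlds to ∘ is a surjective bounded morphism onto the two-world frame with •↔∘, which is not antisymmetric.
So no modal formula (or set of formulas) defines exactly the antisymmetric frames.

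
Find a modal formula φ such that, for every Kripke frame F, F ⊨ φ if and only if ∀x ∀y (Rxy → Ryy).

□(□q → q)

This is shift-reflexivity; the standard corresponding axiom is T□: □(□q → q).
Suppose □(□q→q) is valid. Take Rxy and set V(q)={w : Ryw}. Then at y, □q holds; since □(□q→q) at x, □q→q at y, so q at y, i.e. Ryy.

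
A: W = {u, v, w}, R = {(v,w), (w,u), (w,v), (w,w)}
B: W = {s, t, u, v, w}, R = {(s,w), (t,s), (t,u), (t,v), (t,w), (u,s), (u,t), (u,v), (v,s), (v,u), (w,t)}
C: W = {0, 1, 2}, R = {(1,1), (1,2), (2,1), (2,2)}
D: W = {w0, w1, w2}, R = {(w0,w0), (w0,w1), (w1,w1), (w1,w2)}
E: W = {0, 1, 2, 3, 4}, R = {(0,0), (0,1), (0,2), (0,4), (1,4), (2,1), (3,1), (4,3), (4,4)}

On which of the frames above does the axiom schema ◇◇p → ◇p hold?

C

This is the axiom for transitivity; its first-order frame correspondent is ∀x ∀y ∀z (Rxy ∧ Ryz → Rxz).
A: fails — Rvw and Rwu but not Rvu.
B: fails — Ruv and Rvu but not Ruu.
C: ✓.
D: fails — Rw0w1 and Rw1w2 but not Rw0w2.
E: fails — R31 and R14 but not R34.
Valid on: C.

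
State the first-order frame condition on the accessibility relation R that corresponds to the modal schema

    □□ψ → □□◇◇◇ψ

∀x ∀z (xR²z → ∃w (xR²w ∧ zR³w))

This is a Sahlqvist (Geach-type) schema ◇^0□^2ψ → □^2◇^3ψ.
Minimal-valuation argument: fix x; take any y with xR^0y and any z with xR^2z. Set V(ψ) to the set of worlds R-reachable from y in exactly 2 steps. Then □^2ψ holds at y, so the antecedent holds at x; validity forces ◇^3ψ at z, giving a w with zR^3w and yR^2w.
First-order correspondent: ∀x ∀z (xR²z → ∃w (xR²w ∧ zR³w)).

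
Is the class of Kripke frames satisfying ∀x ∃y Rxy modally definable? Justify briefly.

Yes — defined by □q → ◇q

Yes: it is seriality, defined by the D schema □q → ◇q.
Suppose □q→◇q is valid. At any x set V(q)=W. Then □q at x, so ◇q at x, so x has a successor.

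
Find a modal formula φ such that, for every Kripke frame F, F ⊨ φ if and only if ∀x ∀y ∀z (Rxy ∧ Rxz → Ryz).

This is the Euclidean property; the standard corresponding axiom is 5: ◇q → □◇q.
Suppose ◇q→□◇q is valid. Take Rxy, Rxz and set V(q)={y}. Then ◇q at x, so □◇q at x, so ◇q at z, so some w with Rzw has q; w=y, i.e. Rzy. By symmetry of the argument, Ryz.

◇q → □◇q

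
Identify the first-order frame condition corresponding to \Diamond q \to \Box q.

partial functionality

Suppose ◇q→□q is valid. Take Rxy, Rxz and set V(q)={y}. Then ◇q at x, so □q at x, so q at z, i.e. z=y.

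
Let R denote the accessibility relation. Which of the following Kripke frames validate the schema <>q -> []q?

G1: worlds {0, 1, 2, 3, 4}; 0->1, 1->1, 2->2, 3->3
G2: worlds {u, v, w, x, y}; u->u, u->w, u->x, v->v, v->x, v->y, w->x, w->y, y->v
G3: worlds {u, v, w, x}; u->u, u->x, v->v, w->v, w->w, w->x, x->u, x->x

G1

This is the axiom for partial functionality; its first-order frame correspondent is forall x forall y forall z (Rxy & Rxz -> y = z).
G1: condition met.
G2: fails — u sees both u and w.
G3: fails — u sees both u and x.
Valid on: G1.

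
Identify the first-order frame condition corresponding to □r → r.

Suppose □r→r is valid. At any x set V(r)={w : Rxw}. Then □r holds at x, so r holds at x, i.e. Rxx.

Reflexivity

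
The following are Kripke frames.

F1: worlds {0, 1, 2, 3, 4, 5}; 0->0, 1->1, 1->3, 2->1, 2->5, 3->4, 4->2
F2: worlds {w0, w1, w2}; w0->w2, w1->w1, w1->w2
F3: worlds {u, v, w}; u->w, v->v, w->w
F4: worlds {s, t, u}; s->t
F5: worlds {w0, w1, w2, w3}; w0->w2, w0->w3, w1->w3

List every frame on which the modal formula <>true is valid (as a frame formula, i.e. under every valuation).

This is the axiom for seriality; its first-order frame correspondent is forall x exists y Rxy.
F1: fails — world 5 has no successor.
F2: fails — world w2 has no successor.
F3: condition met.
F4: fails — world t has no successor.
F5: fails — world w2 has no successor.

F3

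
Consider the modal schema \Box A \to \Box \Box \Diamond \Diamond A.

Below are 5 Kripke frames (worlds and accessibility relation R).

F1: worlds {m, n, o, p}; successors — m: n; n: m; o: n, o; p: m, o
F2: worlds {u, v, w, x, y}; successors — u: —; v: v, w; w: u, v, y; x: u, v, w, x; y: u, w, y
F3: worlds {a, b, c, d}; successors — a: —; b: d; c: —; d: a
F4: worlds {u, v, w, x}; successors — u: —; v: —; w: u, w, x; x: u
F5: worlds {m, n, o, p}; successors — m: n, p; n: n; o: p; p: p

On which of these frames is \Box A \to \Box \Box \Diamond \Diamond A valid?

Frame correspondent (Sahlqvist): \forall x \forall z (x R^2 z \to \exists w (xRw \wedge z R^2 w)) — i.e. a generalized confluence (Geach) condition.
F1: fails — mR²m but no w with mRw and mR²w.
F2: fails — vR²u but no t with vRt and uR²t.
F3: fails — bR²a but no w with bRw and aR²w.
F4: fails — wR²u but no t with wRt and uR²t.
F5: ✓.
Valid on: F5.

F5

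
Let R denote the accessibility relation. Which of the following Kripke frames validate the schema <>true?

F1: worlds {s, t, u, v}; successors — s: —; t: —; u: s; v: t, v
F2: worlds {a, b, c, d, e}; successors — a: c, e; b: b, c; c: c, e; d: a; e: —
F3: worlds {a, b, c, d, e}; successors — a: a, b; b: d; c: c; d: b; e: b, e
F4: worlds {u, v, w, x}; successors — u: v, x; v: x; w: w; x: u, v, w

This is the axiom for seriality; its first-order frame correspondent is forall x exists y Rxy.
F1: fails — world s has no successor.
F2: fails — world e has no successor.
F3: condition met.
F4: condition met.

F3, F4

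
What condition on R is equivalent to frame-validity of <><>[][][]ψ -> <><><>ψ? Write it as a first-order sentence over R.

forall x forall y (x R^2 y -> exists w (y R^3 w & x R^3 w))

This is a Sahlqvist (Geach-type) schema ◇^2□^3ψ → □^0◇^3ψ.
First-order correspondent: forall x forall y (x R^2 y -> exists w (y R^3 w & x R^3 w)).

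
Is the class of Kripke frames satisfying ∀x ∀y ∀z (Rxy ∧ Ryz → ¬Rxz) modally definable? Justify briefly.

Modal frame validity is preserved under surjective bounded morphisms.
The 3-cycle (worlds s,t,u with s→t→u→s) is intransitive. Mapping every world to a single reflexive point • is a surjective bounded morphism; the reflexive point is not intransitive (R••∧R•• but R••).
Hence intransitivity is not modally definable.

No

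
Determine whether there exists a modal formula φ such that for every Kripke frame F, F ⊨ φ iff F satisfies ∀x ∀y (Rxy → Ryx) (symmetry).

Yes: it is symmetry, defined by the B schema r → □◇r.
Suppose r→□◇r is valid. Take Rxy and set V(r)={x}. Then r at x, so □◇r at x, so ◇r at y, so some z with Ryz has r; z=x, i.e. Ryx.

Yes — defined by r → □◇r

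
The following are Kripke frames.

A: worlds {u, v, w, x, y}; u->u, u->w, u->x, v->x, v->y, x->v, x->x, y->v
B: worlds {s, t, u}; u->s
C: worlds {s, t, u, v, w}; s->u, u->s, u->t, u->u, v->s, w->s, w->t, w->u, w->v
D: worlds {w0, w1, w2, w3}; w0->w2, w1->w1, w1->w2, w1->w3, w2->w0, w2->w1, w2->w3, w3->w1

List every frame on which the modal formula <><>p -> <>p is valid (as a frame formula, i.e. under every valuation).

This is the axiom for transitivity; its first-order frame correspondent is forall x forall y forall z (Rxy & Ryz -> Rxz).
A: fails — Rvx and Rxv but not Rvv.
B: satisfies the condition.
C: fails — Rvs and Rsu but not Rvu.
D: fails — Rw1w2 and Rw2w0 but not Rw1w0.

B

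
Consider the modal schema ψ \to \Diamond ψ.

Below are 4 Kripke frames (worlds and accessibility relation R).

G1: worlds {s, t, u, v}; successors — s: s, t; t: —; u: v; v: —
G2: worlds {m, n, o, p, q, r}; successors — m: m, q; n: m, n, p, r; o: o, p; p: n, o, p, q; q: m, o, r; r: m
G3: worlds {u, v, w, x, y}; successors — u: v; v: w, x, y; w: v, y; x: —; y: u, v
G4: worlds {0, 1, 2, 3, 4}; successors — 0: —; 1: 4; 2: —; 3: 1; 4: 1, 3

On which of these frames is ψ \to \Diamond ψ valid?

none

This is the axiom for reflexivity; its first-order frame correspondent is \forall x Rxx.
G1: fails — world t does not see itself.
G2: fails — world q does not see itself.
G3: fails — world u does not see itself.
G4: fails — world 0 does not see itself.
Valid on no frame.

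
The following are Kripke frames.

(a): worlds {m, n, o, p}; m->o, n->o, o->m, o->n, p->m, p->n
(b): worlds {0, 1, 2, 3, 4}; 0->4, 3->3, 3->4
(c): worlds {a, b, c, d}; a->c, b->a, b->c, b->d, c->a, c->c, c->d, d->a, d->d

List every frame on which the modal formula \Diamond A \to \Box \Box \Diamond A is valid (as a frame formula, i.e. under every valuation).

(a)

This is the axiom for a generalized confluence (Geach) condition; its first-order frame correspondent is \forall x \forall y \forall z ((xRy \wedge x R^2 z) \to \exists w (y = w \wedge zRw)).
(a): holds.
(b): fails — 3R3, 3R²4 but no w with 3=w and 4Rw.
(c): fails — aRc, aR²d but no w with c=w and dRw.
Valid on: (a).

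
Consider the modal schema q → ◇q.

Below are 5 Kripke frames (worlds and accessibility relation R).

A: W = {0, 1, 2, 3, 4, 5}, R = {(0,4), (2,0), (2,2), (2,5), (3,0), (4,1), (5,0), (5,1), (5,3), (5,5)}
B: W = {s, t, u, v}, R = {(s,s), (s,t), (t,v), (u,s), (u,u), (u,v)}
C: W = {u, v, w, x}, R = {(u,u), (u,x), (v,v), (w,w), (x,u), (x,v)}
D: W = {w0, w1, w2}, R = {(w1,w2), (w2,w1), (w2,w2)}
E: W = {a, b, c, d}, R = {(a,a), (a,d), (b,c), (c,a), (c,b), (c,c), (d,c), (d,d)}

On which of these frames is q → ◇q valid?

This is the axiom for reflexivity; its first-order frame correspondent is ∀x Rxx.
A: fails — world 0 does not see itself.
B: fails — world t does not see itself.
C: fails — world x does not see itself.
D: fails — world w0 does not see itself.
E: fails — world b does not see itself.
Valid on no frame.

none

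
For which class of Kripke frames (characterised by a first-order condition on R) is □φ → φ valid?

reflexivity: ∀x Rxx

This schema is the T axiom.
Its frame correspondent is reflexivity — ∀x Rxx.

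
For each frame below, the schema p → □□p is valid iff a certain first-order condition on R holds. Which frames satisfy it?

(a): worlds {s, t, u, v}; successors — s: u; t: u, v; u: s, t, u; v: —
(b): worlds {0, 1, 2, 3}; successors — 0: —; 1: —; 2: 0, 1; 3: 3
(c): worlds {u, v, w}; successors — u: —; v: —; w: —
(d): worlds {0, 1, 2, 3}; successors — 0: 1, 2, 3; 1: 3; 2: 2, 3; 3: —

This is the axiom for a generalized confluence (Geach) condition; its first-order frame correspondent is ∀x ∀z (xR²z → ∃w (x = w ∧ z = w)).
(a): fails — sR²t but s ≠ t.
(b): ✓.
(c): ✓.
(d): fails — 0R²2 but 0 ≠ 2.

(b), (c)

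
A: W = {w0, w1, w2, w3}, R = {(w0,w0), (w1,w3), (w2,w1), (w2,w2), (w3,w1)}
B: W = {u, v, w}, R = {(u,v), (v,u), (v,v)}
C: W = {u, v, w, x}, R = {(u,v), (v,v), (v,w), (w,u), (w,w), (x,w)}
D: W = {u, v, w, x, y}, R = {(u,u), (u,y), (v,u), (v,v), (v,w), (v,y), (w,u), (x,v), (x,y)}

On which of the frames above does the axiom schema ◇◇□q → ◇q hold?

B

Frame correspondent (Sahlqvist): ∀x ∀y (xR²y → ∃w (yRw ∧ xRw)) — i.e. a generalized confluence (Geach) condition.
A: fails — w2R²w1 but no w with w1Rw and w2Rw.
B: ✓.
C: fails — uR²w but no t with wRt and uRt.
D: fails — uR²y but no t with yRt and uRt.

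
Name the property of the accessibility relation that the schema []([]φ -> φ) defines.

shift-reflexivity: forall x forall y (Rxy -> Ryy)

Suppose □(□φ→φ) is valid. Take Rxy and set V(φ)={w : Ryw}. Then at y, □φ holds; since □(□φ→φ) at x, □φ→φ at y, so φ at y, i.e. Ryy.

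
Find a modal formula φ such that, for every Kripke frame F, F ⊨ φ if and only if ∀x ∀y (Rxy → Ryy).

The condition is shift-reflexivity. The T□ schema □(□ψ → ψ) defines it.
Suppose □(□ψ→ψ) is valid. Take Rxy and set V(ψ)={w : Ryw}. Then at y, □ψ holds; since □(□ψ→ψ) at x, □ψ→ψ at y, so ψ at y, i.e. Ryy.

□(□ψ → ψ)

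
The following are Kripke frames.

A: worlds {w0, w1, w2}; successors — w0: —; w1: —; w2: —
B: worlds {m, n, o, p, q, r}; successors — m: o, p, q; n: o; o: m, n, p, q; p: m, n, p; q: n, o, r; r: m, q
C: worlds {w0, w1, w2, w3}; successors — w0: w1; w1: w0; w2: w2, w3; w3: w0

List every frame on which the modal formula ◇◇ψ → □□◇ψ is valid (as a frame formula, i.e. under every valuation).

Frame correspondent (Sahlqvist): ∀x ∀y ∀z ((xR²y ∧ xR²z) → ∃w (y = w ∧ zRw)) — i.e. a generalized confluence (Geach) condition.
A: holds.
B: fails — mR²m, mR²m but no w with m=w and mRw.
C: fails — w0R²w0, w0R²w0 but no w with w0=w and w0Rw.
Valid on: A.

A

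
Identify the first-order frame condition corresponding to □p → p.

Suppose □p→p is valid. At any x set V(p)={w : Rxw}. Then □p holds at x, so p holds at x, i.e. Rxx.
The converse is a direct semantic check.
Frame condition: ∀x Rxx.

reflexivity: ∀x Rxx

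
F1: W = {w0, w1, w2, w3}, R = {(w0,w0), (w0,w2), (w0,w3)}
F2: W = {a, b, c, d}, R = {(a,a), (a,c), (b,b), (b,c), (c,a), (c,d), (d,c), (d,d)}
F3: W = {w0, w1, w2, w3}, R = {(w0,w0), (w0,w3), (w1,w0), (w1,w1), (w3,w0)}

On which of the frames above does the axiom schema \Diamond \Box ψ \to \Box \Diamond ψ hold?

F3

Frame correspondent (Sahlqvist): \forall x \forall y \forall z (Rxy \wedge Rxz \to \exists w (Ryw \wedge Rzw)) — i.e. convergence.
F1: fails — Rw0w2 and Rw0w2 but w2 and w2 have no common successor.
F2: fails — Rbc and Rbb but c and b have no common successor.
F3: condition met.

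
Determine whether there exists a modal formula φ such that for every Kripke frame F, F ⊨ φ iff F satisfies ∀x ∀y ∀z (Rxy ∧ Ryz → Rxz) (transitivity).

Yes — defined by □q → □□q

The condition is transitivity. A defining modal formula is □q → □□q.
Suppose □q→□□q is valid. Take Rxy, Ryz and set V(q)={w : Rxw}. Then □q at x, so □□q at x, so □q at y, so q at z, i.e. Rxz.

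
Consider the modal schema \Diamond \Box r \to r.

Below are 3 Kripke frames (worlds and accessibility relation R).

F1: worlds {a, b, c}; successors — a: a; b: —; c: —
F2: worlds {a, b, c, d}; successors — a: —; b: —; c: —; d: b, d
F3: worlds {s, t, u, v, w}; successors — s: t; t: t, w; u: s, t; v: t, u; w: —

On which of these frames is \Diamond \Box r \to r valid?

F1

The schema corresponds to symmetry: \forall x \forall y (Rxy \to Ryx).
F1: holds.
F2: fails — Rdb but not Rbd.
F3: fails — Rut but not Rtu.
Valid on: F1.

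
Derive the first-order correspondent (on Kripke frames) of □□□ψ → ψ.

This is a Sahlqvist (Geach-type) schema ◇^0□^3ψ → □^0◇^0ψ.
First-order correspondent: ∀x ∃w (xR³w ∧ x = w).

∀x ∃w (xR³w ∧ x = w)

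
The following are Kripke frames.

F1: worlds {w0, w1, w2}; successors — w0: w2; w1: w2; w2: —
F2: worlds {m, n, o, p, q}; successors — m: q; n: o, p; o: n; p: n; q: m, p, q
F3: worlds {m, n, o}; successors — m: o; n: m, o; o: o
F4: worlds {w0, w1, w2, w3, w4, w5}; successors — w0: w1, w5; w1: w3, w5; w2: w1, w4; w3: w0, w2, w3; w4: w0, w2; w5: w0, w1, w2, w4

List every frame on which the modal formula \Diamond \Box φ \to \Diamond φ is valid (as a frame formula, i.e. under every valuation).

F3

The schema corresponds to a generalized confluence (Geach) condition: \forall x \forall y (xRy \to \exists w (yRw \wedge xRw)).
F1: fails — w0Rw2 but no w with w2Rw and w0Rw.
F2: fails — nRo but no w with oRw and nRw.
F3: condition met.
F4: fails — w1Rw5 but no w with w5Rw and w1Rw.
Valid on: F3.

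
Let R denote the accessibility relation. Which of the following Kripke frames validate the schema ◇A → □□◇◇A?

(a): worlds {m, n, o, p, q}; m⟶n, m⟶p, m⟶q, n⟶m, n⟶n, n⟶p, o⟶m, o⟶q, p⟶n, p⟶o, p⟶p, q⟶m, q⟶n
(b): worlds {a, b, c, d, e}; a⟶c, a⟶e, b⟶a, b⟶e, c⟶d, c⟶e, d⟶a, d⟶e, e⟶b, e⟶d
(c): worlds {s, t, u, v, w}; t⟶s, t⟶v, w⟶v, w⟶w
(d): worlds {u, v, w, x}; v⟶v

This is the axiom for a generalized confluence (Geach) condition; its first-order frame correspondent is ∀x ∀y ∀z ((xRy ∧ xR²z) → ∃w (y = w ∧ zR²w)).
(a): fails — mRq, mR²m but no w with q=w and mR²w.
(b): fails — aRc, aR²e but no w with c=w and eR²w.
(c): fails — wRv, wR²v but no w* with v=w* and vR²w*.
(d): holds.

(d)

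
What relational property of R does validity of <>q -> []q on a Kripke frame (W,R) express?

Suppose ◇q→□q is valid. Take Rxy, Rxz and set V(q)={y}. Then ◇q at x, so □q at x, so q at z, i.e. z=y.

partial functionality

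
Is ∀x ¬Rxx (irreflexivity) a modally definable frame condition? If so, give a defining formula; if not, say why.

No — not modally definable

Modal frame validity is preserved under surjective bounded morphisms.
The 2-cycle (worlds 0,1 with 0→1→0) is irreflexive, and the map sending every world to a single reflexive point • is a surjective bounded morphism (forth: every edge maps to (•,•); back: every world has a successor). So any modal formula valid on the 2-cycle is also valid on the reflexive point, which is not irreflexive.
So no modal formula (or set of formulas) defines exactly the irreflexive frames.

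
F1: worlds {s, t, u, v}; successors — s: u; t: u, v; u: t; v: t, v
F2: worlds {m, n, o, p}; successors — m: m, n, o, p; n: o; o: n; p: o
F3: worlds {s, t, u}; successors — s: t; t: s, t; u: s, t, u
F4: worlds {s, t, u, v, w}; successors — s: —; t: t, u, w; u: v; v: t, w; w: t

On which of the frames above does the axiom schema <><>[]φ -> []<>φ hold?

This is the axiom for a generalized confluence (Geach) condition; its first-order frame correspondent is forall x forall y forall z ((x R^2 y & xRz) -> exists w (yRw & zRw)).
F1: fails — sR²t, sRu but no w with tRw and uRw.
F2: fails — mR²n, mRo but no w with nRw and oRw.
F3: condition met.
F4: fails — tR²t, tRu but no w* with tRw* and uRw*.
Valid on: F3.

F3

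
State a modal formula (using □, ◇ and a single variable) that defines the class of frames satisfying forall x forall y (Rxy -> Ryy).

A defining formula is □(□q → q) (the T□ axiom).
Suppose □(□q→q) is valid. Take Rxy and set V(q)={w : Ryw}. Then at y, □q holds; since □(□q→q) at x, □q→q at y, so q at y, i.e. Ryy.

□(□q → q)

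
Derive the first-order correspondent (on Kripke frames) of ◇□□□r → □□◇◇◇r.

This is a Sahlqvist (Geach-type) schema ◇^1□^3r → □^2◇^3r.
Minimal-valuation argument: fix x; take any y with xR^1y and any z with xR^2z. Set V(r) to the set of worlds R-reachable from y in exactly 3 steps. Then □^3r holds at y, so the antecedent holds at x; validity forces ◇^3r at z, giving a w with zR^3w and yR^3w.
First-order correspondent: ∀x ∀y ∀z ((xRy ∧ xR²z) → ∃w (yR³w ∧ zR³w)).

∀x ∀y ∀z ((xRy ∧ xR²z) → ∃w (yR³w ∧ zR³w))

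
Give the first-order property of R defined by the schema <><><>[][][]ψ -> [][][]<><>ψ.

This is a Sahlqvist (Geach-type) schema ◇^3□^3ψ → □^3◇^2ψ.
Minimal-valuation argument: fix x; take any y with xR^3y and any z with xR^3z. Set V(ψ) to the set of worlds R-reachable from y in exactly 3 steps. Then □^3ψ holds at y, so the antecedent holds at x; validity forces ◇^2ψ at z, giving a w with zR^2w and yR^3w.
First-order correspondent: forall x forall y forall z ((x R^3 y & x R^3 z) -> exists w (y R^3 w & z R^2 w)).

forall x forall y forall z ((x R^3 y & x R^3 z) -> exists w (y R^3 w & z R^2 w))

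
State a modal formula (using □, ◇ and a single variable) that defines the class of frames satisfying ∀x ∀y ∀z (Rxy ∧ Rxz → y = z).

◇q → □q

The condition is partial functionality. The CD schema ◇q → □q defines it.
Suppose ◇q→□q is valid. Take Rxy, Rxz and set V(q)={y}. Then ◇q at x, so □q at x, so q at z, i.e. z=y.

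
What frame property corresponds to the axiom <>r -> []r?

Partial functionality

Suppose ◇r→□r is valid. Take Rxy, Rxz and set V(r)={y}. Then ◇r at x, so □r at x, so r at z, i.e. z=y.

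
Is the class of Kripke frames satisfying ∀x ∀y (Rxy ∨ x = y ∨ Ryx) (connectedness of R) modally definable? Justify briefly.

Any modally definable frame class is closed under disjoint unions.
Take 2 disjoint single-world reflexive frames: each is trivially connected, but their disjoint union has 2 worlds with no edge between distinct components, so it is not connected.
So no modal formula (or set of formulas) defines exactly the connected frames.

No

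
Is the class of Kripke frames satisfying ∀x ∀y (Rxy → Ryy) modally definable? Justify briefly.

Yes: it is shift-reflexivity, defined by the T□ schema □(□q → q).
Suppose □(□q→q) is valid. Take Rxy and set V(q)={w : Ryw}. Then at y, □q holds; since □(□q→q) at x, □q→q at y, so q at y, i.e. Ryy.

Yes — defined by □(□q → q)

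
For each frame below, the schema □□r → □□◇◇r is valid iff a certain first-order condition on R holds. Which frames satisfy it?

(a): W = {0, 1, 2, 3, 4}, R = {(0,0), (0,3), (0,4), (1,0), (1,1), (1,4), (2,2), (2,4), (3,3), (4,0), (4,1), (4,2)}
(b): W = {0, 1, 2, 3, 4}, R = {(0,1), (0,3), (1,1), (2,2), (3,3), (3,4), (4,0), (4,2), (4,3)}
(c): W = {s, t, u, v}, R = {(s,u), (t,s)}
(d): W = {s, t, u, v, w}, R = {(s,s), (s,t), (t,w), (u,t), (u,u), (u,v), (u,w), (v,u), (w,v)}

The schema corresponds to a generalized confluence (Geach) condition: ∀x ∀z (xR²z → ∃w (xR²w ∧ zR²w)).
(a): condition met.
(b): condition met.
(c): fails — tR²u but no w with tR²w and uR²w.
(d): fails — sR²t but no w* with sR²w* and tR²w*.
Valid on: (a), (b).

(a), (b)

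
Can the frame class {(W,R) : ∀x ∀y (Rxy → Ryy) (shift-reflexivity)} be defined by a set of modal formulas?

Yes: it is shift-reflexivity, defined by the T□ schema □(□q → q).
Suppose □(□q→q) is valid. Take Rxy and set V(q)={w : Ryw}. Then at y, □q holds; since □(□q→q) at x, □q→q at y, so q at y, i.e. Ryy.

Yes, by □(□q → q)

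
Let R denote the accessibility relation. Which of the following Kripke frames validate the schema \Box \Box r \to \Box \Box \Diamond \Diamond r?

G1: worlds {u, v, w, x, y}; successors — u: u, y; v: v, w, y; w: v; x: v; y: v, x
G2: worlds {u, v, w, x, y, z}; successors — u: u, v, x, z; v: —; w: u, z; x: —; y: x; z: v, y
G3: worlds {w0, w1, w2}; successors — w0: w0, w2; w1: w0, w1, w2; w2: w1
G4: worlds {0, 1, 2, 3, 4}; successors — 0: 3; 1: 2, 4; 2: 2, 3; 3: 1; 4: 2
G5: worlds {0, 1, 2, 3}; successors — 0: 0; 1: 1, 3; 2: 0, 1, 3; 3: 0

This is the axiom for a generalized confluence (Geach) condition; its first-order frame correspondent is \forall x \forall z (x R^2 z \to \exists w (x R^2 w \wedge z R^2 w)).
G1: holds.
G2: fails — uR²v but no t with uR²t and vR²t.
G3: holds.
G4: fails — 0R²1 but no w with 0R²w and 1R²w.
G5: holds.

G1, G3, G5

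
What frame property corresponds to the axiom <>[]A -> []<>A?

convergence

Suppose ◇□A→□◇A is valid. Take Rxy, Rxz and set V(A)={w : Ryw}. Then □A at y so ◇□A at x, so □◇A at x, so ◇A at z, giving w with Rzw and Ryw.
The converse is a direct semantic check.
So the correspondent is convergence.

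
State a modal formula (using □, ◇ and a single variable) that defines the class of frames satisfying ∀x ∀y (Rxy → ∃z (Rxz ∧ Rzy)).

□□r → □r

A defining formula is □□r → □r (the C4 axiom).
Suppose □□r→□r is valid. Take Rxy and set V(r)={w : xR²w}. Then □□r at x, so □r at x, so r at y, i.e. ∃z(Rxz∧Rzy).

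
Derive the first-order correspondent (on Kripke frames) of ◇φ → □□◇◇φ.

This is a Sahlqvist (Geach-type) schema ◇^1□^0φ → □^2◇^2φ.
Minimal-valuation argument: fix x; take any y with xR^1y and any z with xR^2z. Set V(φ) to the set of worlds R-reachable from y in exactly 0 steps. Then □^0φ holds at y, so the antecedent holds at x; validity forces ◇^2φ at z, giving a w with zR^2w and yR^0w.
First-order correspondent: ∀x ∀y ∀z ((xRy ∧ xR²z) → ∃w (y = w ∧ zR²w)).

∀x ∀y ∀z ((xRy ∧ xR²z) → ∃w (y = w ∧ zR²w))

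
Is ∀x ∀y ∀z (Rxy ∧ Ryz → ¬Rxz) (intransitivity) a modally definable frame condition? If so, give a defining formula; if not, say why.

No

Any modally definable frame class is closed under surjective bounded morphisms.
The 7-cycle (worlds s,t,u,v,w,x,y with s→t→u→v→w→x→y→s) is intransitive. Mapping every world to a single reflexive point • is a surjective bounded morphism; the reflexive point is not intransitive (R••∧R•• but R••).
So no modal formula (or set of formulas) defines exactly the intransitive frames.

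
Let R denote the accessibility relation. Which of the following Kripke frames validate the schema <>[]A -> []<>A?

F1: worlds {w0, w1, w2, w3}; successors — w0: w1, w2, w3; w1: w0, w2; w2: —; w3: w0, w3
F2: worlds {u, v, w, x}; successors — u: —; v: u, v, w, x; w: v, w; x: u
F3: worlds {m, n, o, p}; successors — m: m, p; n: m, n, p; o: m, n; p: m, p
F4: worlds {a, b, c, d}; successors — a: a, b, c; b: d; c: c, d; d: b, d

Frame correspondent (Sahlqvist): forall x forall y forall z (Rxy & Rxz -> exists w (Ryw & Rzw)) — i.e. convergence.
F1: fails — Rw0w1 and Rw0w2 but w1 and w2 have no common successor.
F2: fails — Rvv and Rvu but v and u have no common successor.
F3: holds.
F4: fails — Rab and Raa but b and a have no common successor.
Valid on: F3.

F3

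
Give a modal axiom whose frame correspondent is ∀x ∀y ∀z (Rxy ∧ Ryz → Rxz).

This is transitivity; the standard corresponding axiom is 4: □s → □□s.
Suppose □s→□□s is valid. Take Rxy, Ryz and set V(s)={w : Rxw}. Then □s at x, so □□s at x, so □s at y, so s at z, i.e. Rxz.

□s → □□s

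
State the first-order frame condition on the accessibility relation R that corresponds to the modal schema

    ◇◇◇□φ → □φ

∀x ∀y ∀z ((xR³y ∧ xRz) → ∃w (yRw ∧ z = w))

This is a Sahlqvist (Geach-type) schema ◇^3□^1φ → □^1◇^0φ.
Minimal-valuation argument: fix x; take any y with xR^3y and any z with xR^1z. Set V(φ) to the set of worlds R-reachable from y in exactly 1 step. Then □^1φ holds at y, so the antecedent holds at x; validity forces ◇^0φ at z, giving a w with zR^0w and yR^1w.
First-order correspondent: ∀x ∀y ∀z ((xR³y ∧ xRz) → ∃w (yRw ∧ z = w)).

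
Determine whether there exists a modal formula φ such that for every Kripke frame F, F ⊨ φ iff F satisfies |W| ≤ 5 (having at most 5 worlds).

Not definable by any modal formula

Any modally definable frame class is closed under disjoint unions.
Any modal formula valid on each of 6 disjoint one-world frames is valid on their disjoint union (validity is preserved under disjoint unions). Each one-world frame has |W|=1≤5, but the union has |W|=6.
So the class is not modally definable.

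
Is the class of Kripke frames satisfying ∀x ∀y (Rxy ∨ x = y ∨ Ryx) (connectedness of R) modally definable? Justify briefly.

If a class were modally definable it would be closed under disjoint unions (Goldblatt–Thomason).
Take 2 disjoint single-world reflexive frames: each is trivially connected, but their disjoint union has 2 worlds with no edge between distinct components, so it is not connected.
So the class is not modally definable.

No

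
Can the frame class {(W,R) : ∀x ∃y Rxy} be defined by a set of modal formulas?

Yes: it is seriality, defined by the D schema □p → ◇p.
Suppose □p→◇p is valid. At any x set V(p)=W. Then □p at x, so ◇p at x, so x has a successor.

Yes — defined by □p → ◇p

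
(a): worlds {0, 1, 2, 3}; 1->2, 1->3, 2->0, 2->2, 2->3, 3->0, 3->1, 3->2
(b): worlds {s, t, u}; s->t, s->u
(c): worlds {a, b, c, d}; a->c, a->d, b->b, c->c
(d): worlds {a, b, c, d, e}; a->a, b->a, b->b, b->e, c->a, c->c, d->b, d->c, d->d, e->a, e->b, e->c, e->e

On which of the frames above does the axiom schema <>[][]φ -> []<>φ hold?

This is the axiom for a generalized confluence (Geach) condition; its first-order frame correspondent is forall x forall y forall z ((xRy & xRz) -> exists w (y R^2 w & zRw)).
(a): fails — 2R0, 2R0 but no w with 0R²w and 0Rw.
(b): fails — sRt, sRt but no w with tR²w and tRw.
(c): fails — aRc, aRd but no w with cR²w and dRw.
(d): holds.
Valid on: (d).

(d)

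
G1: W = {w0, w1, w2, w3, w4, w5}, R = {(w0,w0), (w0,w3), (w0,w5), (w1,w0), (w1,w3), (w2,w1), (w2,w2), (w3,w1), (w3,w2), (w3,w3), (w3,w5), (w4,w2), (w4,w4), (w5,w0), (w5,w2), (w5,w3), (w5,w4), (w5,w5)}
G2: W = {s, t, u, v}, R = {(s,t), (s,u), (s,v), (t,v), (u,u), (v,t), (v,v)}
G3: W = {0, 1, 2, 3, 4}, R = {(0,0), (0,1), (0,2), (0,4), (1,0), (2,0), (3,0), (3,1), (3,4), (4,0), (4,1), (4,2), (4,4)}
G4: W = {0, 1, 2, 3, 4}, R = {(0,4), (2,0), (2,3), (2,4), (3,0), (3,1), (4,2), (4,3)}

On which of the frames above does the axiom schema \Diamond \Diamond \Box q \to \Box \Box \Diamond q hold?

Frame correspondent (Sahlqvist): \forall x \forall y \forall z ((x R^2 y \wedge x R^2 z) \to \exists w (yRw \wedge zRw)) — i.e. a generalized confluence (Geach) condition.
G1: fails — w0R²w0, w0R²w2 but no w with w0Rw and w2Rw.
G2: fails — sR²t, sR²u but no w with tRw and uRw.
G3: condition met.
G4: fails — 2R²0, 2R²1 but no w with 0Rw and 1Rw.
Valid on: G3.

G3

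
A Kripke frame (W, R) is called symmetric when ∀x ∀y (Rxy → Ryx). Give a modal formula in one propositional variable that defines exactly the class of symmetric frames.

A defining formula is p → □◇p (the B axiom).

p → □◇p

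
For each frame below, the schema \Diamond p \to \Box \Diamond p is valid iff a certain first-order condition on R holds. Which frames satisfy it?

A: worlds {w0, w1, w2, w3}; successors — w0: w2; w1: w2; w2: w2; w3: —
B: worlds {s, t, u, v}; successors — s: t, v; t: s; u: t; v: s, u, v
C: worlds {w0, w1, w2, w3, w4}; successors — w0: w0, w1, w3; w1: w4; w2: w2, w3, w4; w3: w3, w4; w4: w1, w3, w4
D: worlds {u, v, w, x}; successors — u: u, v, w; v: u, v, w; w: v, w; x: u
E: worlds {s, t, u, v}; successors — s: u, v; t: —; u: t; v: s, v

The schema corresponds to the Euclidean property: \forall x \forall y \forall z (Rxy \wedge Rxz \to Ryz).
A: condition met.
B: fails — Rsv and Rst but not Rvt.
C: fails — Rw0w1 and Rw0w1 but not Rw1w1.
D: fails — Ruw and Ruu but not Rwu.
E: fails — Rsv and Rsu but not Rvu.
Valid on: A.

A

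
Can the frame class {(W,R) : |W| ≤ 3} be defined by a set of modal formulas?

If a class were modally definable it would be closed under disjoint unions (Goldblatt–Thomason).
Any modal formula valid on each of 4 disjoint one-world frames is valid on their disjoint union (validity is preserved under disjoint unions). Each one-world frame has |W|=1≤3, but the union has |W|=4.
So no modal formula (or set of formulas) defines exactly the |W|≤3 frames.

Not definable by any modal formula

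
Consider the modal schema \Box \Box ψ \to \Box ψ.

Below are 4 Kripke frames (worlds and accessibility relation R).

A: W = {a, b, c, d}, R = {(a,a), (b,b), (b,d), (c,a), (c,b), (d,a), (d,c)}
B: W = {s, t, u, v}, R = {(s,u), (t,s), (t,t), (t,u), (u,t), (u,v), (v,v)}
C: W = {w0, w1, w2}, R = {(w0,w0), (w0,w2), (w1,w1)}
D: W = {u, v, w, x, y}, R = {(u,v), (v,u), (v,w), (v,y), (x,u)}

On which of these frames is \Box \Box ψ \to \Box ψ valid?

C

Frame correspondent (Sahlqvist): \forall x \forall y (Rxy \to \exists z (Rxz \wedge Rzy)) — i.e. density.
A: fails — Rdc but no z with Rdz and Rzc.
B: fails — Rsu but no z with Rsz and Rzu.
C: satisfies the condition.
D: fails — Ruv but no z with Ruz and Rzv.
Valid on: C.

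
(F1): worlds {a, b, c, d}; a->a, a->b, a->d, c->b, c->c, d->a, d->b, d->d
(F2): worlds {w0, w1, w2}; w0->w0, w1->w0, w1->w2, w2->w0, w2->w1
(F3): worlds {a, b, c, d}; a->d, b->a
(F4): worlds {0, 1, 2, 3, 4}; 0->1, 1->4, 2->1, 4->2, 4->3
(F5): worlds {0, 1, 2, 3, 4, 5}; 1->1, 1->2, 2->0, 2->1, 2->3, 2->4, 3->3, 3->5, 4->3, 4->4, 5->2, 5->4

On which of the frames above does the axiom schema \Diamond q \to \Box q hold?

(F3)

Frame correspondent (Sahlqvist): \forall x \forall y \forall z (Rxy \wedge Rxz \to y = z) — i.e. partial functionality.
(F1): fails — a sees both a and b.
(F2): fails — w1 sees both w0 and w2.
(F3): ✓.
(F4): fails — 4 sees both 2 and 3.
(F5): fails — 1 sees both 1 and 2.
Valid on: (F3).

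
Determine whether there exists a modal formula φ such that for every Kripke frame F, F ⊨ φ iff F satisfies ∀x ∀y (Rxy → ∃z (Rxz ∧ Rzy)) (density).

This is a Sahlqvist condition; the C4 axiom □□r → □r defines it.
Suppose □□r→□r is valid. Take Rxy and set V(r)={w : xR²w}. Then □□r at x, so □r at x, so r at y, i.e. ∃z(Rxz∧Rzy).

Definable; □□r → □r defines it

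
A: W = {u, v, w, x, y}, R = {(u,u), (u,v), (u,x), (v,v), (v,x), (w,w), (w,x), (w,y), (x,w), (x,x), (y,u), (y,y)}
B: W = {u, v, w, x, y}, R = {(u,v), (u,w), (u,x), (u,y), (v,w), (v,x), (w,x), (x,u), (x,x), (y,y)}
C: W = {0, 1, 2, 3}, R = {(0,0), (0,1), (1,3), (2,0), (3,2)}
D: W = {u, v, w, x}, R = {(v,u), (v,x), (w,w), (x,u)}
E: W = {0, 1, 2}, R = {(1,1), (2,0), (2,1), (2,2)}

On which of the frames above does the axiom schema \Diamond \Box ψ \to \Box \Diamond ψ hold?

Frame correspondent (Sahlqvist): \forall x \forall y \forall z (Rxy \wedge Rxz \to \exists w (Ryw \wedge Rzw)) — i.e. convergence.
A: fails — Rwx and Rwy but x and y have no common successor.
B: fails — Ruv and Ruy but v and y have no common successor.
C: fails — R00 and R01 but 0 and 1 have no common successor.
D: fails — Rvu and Rvu but u and u have no common successor.
E: fails — R22 and R20 but 2 and 0 have no common successor.

none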